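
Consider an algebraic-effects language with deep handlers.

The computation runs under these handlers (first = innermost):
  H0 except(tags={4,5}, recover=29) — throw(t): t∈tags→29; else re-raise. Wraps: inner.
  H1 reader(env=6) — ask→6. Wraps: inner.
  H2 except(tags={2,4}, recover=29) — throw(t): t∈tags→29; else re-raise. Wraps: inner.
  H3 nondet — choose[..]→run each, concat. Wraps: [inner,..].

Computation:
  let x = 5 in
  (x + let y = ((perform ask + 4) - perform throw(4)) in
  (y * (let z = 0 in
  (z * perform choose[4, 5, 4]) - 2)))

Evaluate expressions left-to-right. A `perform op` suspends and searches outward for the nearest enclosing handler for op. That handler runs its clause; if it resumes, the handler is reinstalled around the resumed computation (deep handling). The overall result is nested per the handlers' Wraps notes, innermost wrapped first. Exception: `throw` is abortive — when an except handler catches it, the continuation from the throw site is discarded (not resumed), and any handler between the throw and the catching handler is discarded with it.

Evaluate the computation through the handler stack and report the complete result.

Answer: [29]

Working:
ask @ H1 ⇒ 6
throw(4) @ H0 caught ⇒ 29
H1 returns 29
H2 returns 29
H3 returns [29]
= [29]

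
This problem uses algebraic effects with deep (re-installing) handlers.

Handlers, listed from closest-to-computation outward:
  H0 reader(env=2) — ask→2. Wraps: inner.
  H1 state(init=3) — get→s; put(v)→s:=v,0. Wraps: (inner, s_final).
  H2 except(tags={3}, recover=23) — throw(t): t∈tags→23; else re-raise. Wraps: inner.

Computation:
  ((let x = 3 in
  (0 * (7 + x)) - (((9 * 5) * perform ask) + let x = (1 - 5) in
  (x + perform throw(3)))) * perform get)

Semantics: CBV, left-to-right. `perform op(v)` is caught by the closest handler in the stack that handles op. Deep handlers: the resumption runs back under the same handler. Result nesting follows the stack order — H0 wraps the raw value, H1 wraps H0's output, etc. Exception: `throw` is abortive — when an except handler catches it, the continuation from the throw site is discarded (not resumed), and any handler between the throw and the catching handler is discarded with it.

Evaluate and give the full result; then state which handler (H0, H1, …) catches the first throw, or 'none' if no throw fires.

Answer: 23 ; first throw caught by: H2

Step-by-step:
ask @ H0 ⇒ 2
throw(3) @ H2 caught ⇒ 23
= 23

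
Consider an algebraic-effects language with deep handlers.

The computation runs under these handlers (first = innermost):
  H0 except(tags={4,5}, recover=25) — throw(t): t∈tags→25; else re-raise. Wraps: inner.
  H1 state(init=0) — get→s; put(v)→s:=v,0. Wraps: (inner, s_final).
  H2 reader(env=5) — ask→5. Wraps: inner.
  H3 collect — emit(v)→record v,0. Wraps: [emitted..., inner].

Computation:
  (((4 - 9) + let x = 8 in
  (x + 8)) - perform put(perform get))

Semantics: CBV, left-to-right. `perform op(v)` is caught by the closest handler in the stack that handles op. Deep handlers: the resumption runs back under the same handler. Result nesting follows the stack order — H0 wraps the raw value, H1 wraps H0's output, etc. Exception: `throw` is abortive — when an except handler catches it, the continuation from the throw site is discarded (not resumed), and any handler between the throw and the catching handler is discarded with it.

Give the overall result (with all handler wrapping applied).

Answer: [(11, 0)]

Step-by-step:
get @ H1 ⇒ 0
put(0) @ H1 ⇒ s:=0
H0 returns 11
H1 returns (11, 0)
H2 returns (11, 0)
H3 returns [(11, 0)]
= [(11, 0)]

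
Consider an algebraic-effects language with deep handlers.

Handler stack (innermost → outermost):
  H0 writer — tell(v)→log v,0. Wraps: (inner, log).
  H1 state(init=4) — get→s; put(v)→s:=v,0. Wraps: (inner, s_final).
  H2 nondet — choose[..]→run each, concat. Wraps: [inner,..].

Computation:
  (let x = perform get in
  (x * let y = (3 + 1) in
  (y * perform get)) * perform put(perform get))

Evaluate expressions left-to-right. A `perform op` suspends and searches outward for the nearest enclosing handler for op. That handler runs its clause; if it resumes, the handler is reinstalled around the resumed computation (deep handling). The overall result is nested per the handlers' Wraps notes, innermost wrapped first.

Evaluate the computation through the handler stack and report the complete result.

Evaluation trace:
get @ H1 ⇒ 4
get @ H1 ⇒ 4
get @ H1 ⇒ 4
put(4) @ H1 ⇒ s:=4
H0 returns (0, ())
H1 returns ((0, ()), 4)
H2 returns [((0, ()), 4)]
= [((0, ()), 4)]

Answer: [((0, ()), 4)]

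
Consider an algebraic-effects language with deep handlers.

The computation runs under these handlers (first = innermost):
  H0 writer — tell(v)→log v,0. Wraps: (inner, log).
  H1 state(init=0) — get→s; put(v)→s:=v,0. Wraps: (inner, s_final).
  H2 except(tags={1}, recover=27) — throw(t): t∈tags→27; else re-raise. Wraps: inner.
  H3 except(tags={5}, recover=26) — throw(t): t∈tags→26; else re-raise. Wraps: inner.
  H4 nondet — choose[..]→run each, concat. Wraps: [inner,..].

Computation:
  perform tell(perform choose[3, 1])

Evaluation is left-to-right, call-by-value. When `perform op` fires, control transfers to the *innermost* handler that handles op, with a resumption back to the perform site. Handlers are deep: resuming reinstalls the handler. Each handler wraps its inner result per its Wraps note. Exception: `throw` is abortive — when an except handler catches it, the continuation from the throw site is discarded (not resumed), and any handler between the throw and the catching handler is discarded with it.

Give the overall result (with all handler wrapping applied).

Evaluation trace:
choose[3, 1] @ H4
  branch[0] choose=3:
    tell(3) @ H0 ⇒ log+=3
    H0 returns (0, (3))
    H1 returns ((0, (3)), 0)
    H2 returns ((0, (3)), 0)
    H3 returns ((0, (3)), 0)
    H4 returns [((0, (3)), 0)]
  branch[1] choose=1:
    tell(1) @ H0 ⇒ log+=1
    H0 returns (0, (1))
    H1 returns ((0, (1)), 0)
    H2 returns ((0, (1)), 0)
    H3 returns ((0, (1)), 0)
    H4 returns [((0, (1)), 0)]
= [((0, (3)), 0), ((0, (1)), 0)]

Answer: [((0, (3)), 0), ((0, (1)), 0)]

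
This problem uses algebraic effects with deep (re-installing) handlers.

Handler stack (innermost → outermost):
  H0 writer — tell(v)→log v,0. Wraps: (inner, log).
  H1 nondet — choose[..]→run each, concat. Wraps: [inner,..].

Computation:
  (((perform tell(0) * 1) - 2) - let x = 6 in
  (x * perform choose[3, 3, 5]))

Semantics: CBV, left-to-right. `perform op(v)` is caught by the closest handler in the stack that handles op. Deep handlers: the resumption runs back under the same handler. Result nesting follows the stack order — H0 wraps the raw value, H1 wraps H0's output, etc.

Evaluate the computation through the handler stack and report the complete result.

Evaluation trace:
tell(0) @ H0 ⇒ log+=0
choose[3, 3, 5] @ H1
  branch[0] choose=3:
    H0 returns (-20, (0))
    H1 returns [(-20, (0))]
  branch[1] choose=3:
    H0 returns (-20, (0))
    H1 returns [(-20, (0))]
  branch[2] choose=5:
    H0 returns (-32, (0))
    H1 returns [(-32, (0))]
= [(-20, (0)), (-20, (0)), (-32, (0))]

Answer: [(-20, (0)), (-20, (0)), (-32, (0))]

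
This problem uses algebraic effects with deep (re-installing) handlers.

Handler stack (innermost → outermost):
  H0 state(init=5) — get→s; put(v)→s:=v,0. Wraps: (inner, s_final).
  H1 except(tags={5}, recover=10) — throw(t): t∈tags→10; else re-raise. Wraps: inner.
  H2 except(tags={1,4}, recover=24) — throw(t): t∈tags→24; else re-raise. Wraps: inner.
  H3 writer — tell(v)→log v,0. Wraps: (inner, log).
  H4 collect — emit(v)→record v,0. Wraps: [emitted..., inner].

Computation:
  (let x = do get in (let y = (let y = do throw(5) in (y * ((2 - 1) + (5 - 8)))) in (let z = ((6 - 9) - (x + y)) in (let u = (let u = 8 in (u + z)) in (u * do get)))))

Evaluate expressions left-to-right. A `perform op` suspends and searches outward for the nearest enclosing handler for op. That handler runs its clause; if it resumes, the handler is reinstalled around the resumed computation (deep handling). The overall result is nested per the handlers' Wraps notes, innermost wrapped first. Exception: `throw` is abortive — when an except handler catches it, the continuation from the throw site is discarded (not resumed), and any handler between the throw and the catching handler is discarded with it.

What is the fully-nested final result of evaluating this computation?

Step-by-step:
get @ H0 ⇒ 5
throw(5) @ H1 caught ⇒ 10
H2 returns 10
H3 returns (10, ())
H4 returns [(10, ())]
= [(10, ())]

Answer: [(10, ())]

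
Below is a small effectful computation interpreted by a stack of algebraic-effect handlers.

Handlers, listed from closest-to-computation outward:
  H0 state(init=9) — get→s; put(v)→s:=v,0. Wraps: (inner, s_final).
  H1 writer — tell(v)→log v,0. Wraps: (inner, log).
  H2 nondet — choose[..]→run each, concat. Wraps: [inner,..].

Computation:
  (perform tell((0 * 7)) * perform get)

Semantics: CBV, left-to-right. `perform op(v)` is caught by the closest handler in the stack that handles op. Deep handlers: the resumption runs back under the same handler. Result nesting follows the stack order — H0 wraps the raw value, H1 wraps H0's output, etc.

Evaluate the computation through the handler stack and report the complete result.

Answer: [((0, 9), (0))]

Step-by-step:
tell(0) @ H1 ⇒ log+=0
get @ H0 ⇒ 9
H0 returns (0, 9)
H1 returns ((0, 9), (0))
H2 returns [((0, 9), (0))]
= [((0, 9), (0))]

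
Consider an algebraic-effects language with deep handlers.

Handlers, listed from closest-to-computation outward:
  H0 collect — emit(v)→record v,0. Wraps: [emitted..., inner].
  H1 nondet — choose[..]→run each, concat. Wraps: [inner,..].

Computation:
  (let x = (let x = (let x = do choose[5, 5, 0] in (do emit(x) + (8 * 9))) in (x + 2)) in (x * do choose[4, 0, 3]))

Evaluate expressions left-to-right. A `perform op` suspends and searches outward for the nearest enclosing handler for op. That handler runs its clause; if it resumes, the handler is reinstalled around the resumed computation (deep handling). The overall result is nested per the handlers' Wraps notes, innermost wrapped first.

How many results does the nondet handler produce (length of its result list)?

Evaluation trace:
choose[5, 5, 0] @ H1
  branch[0] choose=5:
    emit(5) @ H0 ⇒ out+=5
    choose[4, 0, 3] @ H1
      branch[0] choose=4:
        H0 returns [5, 296]
        H1 returns [[5, 296]]
      branch[1] choose=0:
        H0 returns [5, 0]
        H1 returns [[5, 0]]
      branch[2] choose=3:
        H0 returns [5, 222]
        H1 returns [[5, 222]]
  branch[1] choose=5:
    emit(5) @ H0 ⇒ out+=5
    choose[4, 0, 3] @ H1
      branch[0] choose=4:
        H0 returns [5, 296]
        H1 returns [[5, 296]]
      branch[1] choose=0:
        H0 returns [5, 0]
        H1 returns [[5, 0]]
      branch[2] choose=3:
        H0 returns [5, 222]
        H1 returns [[5, 222]]
  branch[2] choose=0:
    emit(0) @ H0 ⇒ out+=0
    choose[4, 0, 3] @ H1
      branch[0] choose=4:
        H0 returns [0, 296]
        H1 returns [[0, 296]]
      branch[1] choose=0:
        H0 returns [0, 0]
        H1 returns [[0, 0]]
      branch[2] choose=3:
        H0 returns [0, 222]
        H1 returns [[0, 222]]
= [[5, 296], [5, 0], [5, 222], [5, 296], [5, 0], [5, 222], [0, 296], [0, 0], [0, 222]]

Answer: 9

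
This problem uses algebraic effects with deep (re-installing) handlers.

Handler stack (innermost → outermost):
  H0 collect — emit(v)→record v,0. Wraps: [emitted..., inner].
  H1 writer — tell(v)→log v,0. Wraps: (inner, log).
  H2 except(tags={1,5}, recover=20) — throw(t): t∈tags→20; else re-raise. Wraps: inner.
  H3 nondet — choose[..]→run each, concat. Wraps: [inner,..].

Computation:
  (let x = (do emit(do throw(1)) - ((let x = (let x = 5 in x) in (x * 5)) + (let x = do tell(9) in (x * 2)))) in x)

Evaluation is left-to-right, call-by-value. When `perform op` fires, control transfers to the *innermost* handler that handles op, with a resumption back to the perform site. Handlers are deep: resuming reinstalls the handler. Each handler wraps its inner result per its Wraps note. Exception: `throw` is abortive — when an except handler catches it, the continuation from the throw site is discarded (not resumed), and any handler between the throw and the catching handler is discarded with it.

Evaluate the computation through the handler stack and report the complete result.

Answer: [20]

Step-by-step:
throw(1) @ H2 caught ⇒ 20
H3 returns [20]
= [20]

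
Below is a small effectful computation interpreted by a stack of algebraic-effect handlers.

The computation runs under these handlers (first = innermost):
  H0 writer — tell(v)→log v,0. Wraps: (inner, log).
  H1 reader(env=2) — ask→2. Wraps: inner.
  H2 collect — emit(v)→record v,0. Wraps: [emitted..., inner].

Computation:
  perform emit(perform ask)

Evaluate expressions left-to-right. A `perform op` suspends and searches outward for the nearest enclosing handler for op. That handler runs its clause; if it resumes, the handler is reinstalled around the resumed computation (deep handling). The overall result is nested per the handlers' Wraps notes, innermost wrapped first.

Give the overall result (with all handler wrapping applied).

Evaluation trace:
ask @ H1 ⇒ 2
emit(2) @ H2 ⇒ out+=2
H0 returns (0, ())
H1 returns (0, ())
H2 returns [2, (0, ())]
= [2, (0, ())]

Answer: [2, (0, ())]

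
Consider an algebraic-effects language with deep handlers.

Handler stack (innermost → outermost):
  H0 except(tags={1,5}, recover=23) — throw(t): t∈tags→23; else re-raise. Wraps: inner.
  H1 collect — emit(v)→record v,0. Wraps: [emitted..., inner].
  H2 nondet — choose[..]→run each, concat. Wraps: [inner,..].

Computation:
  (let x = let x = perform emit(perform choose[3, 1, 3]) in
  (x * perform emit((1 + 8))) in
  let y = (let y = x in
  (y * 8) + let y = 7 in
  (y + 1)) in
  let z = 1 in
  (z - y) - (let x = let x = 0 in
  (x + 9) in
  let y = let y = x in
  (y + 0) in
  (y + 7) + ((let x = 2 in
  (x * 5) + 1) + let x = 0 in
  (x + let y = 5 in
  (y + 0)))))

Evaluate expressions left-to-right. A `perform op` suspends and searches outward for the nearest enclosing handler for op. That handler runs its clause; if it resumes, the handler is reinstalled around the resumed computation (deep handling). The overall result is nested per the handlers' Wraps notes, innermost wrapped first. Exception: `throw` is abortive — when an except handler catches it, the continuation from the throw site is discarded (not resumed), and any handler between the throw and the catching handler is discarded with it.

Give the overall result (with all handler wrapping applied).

Answer: [[3, 9, -39], [1, 9, -39], [3, 9, -39]]

Evaluation trace:
choose[3, 1, 3] @ H2
  branch[0] choose=3:
    emit(3) @ H1 ⇒ out+=3
    emit(9) @ H1 ⇒ out+=9
    H0 returns -39
    H1 returns [3, 9, -39]
    H2 returns [[3, 9, -39]]
  branch[1] choose=1:
    emit(1) @ H1 ⇒ out+=1
    emit(9) @ H1 ⇒ out+=9
    H0 returns -39
    H1 returns [1, 9, -39]
    H2 returns [[1, 9, -39]]
  branch[2] choose=3:
    emit(3) @ H1 ⇒ out+=3
    emit(9) @ H1 ⇒ out+=9
    H0 returns -39
    H1 returns [3, 9, -39]
    H2 returns [[3, 9, -39]]
= [[3, 9, -39], [1, 9, -39], [3, 9, -39]]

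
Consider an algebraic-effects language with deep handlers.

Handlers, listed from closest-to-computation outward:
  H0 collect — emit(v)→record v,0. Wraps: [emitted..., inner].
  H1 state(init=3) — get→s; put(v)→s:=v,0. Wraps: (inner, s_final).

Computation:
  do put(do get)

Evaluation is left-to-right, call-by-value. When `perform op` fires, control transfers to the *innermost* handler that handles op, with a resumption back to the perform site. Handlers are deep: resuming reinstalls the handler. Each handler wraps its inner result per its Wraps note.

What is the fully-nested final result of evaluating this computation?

Answer: ([0], 3)

Evaluation trace:
get @ H1 ⇒ 3
put(3) @ H1 ⇒ s:=3
H0 returns [0]
H1 returns ([0], 3)
= ([0], 3)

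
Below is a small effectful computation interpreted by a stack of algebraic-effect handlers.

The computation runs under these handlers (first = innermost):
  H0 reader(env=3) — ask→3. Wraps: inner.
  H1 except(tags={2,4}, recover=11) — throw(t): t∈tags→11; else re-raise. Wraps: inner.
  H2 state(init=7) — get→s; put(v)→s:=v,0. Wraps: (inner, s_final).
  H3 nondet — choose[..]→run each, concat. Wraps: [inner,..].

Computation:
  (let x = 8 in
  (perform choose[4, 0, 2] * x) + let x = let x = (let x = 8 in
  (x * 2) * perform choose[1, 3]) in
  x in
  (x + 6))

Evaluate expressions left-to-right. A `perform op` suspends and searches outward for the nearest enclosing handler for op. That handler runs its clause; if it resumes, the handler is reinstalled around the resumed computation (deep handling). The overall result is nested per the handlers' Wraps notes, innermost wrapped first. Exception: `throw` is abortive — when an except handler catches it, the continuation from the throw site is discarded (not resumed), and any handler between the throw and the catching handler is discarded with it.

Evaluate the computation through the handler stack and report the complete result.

Working:
choose[4, 0, 2] @ H3
  branch[0] choose=4:
    choose[1, 3] @ H3
      branch[0] choose=1:
        H0 returns 54
        H1 returns 54
        H2 returns (54, 7)
        H3 returns [(54, 7)]
      branch[1] choose=3:
        H0 returns 86
        H1 returns 86
        H2 returns (86, 7)
        H3 returns [(86, 7)]
  branch[1] choose=0:
    choose[1, 3] @ H3
      branch[0] choose=1:
        H0 returns 22
        H1 returns 22
        H2 returns (22, 7)
        H3 returns [(22, 7)]
      branch[1] choose=3:
        H0 returns 54
        H1 returns 54
        H2 returns (54, 7)
        H3 returns [(54, 7)]
  branch[2] choose=2:
    choose[1, 3] @ H3
      branch[0] choose=1:
        H0 returns 38
        H1 returns 38
        H2 returns (38, 7)
        H3 returns [(38, 7)]
      branch[1] choose=3:
        H0 returns 70
        H1 returns 70
        H2 returns (70, 7)
        H3 returns [(70, 7)]
= [(54, 7), (86, 7), (22, 7), (54, 7), (38, 7), (70, 7)]

Answer: [(54, 7), (86, 7), (22, 7), (54, 7), (38, 7), (70, 7)]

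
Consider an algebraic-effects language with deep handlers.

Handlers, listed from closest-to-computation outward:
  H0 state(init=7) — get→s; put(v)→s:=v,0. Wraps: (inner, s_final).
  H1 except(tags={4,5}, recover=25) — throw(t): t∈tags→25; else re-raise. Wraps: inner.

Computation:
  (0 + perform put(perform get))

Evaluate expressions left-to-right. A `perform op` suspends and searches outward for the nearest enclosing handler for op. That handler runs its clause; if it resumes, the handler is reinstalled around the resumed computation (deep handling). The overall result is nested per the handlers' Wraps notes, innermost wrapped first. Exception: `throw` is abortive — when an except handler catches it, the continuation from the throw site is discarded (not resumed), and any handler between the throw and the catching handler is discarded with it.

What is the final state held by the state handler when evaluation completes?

Answer: 7

Step-by-step:
get @ H0 ⇒ 7
put(7) @ H0 ⇒ s:=7
H0 returns (0, 7)
H1 returns (0, 7)
= (0, 7)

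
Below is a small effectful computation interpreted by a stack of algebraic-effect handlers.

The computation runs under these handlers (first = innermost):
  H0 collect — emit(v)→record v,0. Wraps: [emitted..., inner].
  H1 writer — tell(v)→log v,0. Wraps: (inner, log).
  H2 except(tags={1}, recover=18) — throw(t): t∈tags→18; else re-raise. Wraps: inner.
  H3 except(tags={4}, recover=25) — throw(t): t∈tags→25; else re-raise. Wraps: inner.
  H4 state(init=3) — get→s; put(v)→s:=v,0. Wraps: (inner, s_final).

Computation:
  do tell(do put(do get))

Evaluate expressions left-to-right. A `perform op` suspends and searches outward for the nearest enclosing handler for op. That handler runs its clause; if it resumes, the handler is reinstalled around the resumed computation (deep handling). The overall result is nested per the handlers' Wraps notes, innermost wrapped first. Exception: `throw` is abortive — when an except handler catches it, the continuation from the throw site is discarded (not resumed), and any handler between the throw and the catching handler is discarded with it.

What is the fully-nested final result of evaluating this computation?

Working:
get @ H4 ⇒ 3
put(3) @ H4 ⇒ s:=3
tell(0) @ H1 ⇒ log+=0
H0 returns [0]
H1 returns ([0], (0))
H2 returns ([0], (0))
H3 returns ([0], (0))
H4 returns (([0], (0)), 3)
= (([0], (0)), 3)

Answer: (([0], (0)), 3)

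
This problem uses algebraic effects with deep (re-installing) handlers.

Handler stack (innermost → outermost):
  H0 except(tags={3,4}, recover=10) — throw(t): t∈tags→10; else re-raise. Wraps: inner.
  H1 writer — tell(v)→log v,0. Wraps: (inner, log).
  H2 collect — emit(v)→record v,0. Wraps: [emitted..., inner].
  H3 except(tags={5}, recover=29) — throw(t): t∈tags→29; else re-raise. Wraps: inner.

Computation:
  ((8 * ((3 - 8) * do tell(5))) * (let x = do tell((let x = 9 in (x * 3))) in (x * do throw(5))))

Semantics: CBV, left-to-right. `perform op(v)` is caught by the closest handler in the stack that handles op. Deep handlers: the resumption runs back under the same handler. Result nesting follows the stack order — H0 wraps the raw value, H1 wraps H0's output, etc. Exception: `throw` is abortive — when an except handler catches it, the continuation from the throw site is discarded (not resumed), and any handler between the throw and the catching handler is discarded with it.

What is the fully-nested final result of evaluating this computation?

Working:
tell(5) @ H1 ⇒ log+=5
tell(27) @ H1 ⇒ log+=27
throw(5) @ H0 re-raised
throw(5) @ H3 caught ⇒ 29
= 29

Answer: 29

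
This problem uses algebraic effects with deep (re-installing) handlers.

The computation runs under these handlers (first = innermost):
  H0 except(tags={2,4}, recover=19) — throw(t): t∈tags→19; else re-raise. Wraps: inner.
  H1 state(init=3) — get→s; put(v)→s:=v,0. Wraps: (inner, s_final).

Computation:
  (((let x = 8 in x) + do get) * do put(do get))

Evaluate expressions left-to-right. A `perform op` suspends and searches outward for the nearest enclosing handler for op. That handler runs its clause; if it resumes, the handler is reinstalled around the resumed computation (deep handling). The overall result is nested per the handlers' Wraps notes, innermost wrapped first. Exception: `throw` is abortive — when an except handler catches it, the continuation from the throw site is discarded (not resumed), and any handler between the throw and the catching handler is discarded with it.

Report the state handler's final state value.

Working:
get @ H1 ⇒ 3
get @ H1 ⇒ 3
put(3) @ H1 ⇒ s:=3
H0 returns 0
H1 returns (0, 3)
= (0, 3)

Answer: 3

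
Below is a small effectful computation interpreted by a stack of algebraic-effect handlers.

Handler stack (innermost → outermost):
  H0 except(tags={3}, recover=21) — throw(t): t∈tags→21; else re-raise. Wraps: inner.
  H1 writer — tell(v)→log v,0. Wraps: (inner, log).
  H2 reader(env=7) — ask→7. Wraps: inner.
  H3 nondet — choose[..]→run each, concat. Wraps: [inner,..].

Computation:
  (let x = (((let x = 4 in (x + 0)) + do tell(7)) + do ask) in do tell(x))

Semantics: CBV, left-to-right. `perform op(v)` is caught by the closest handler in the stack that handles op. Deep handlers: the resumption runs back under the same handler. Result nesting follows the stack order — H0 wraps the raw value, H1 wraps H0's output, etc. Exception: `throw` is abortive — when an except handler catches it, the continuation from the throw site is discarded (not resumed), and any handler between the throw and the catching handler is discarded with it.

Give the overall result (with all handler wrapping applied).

Answer: [(0, (7, 11))]

Working:
tell(7) @ H1 ⇒ log+=7
ask @ H2 ⇒ 7
tell(11) @ H1 ⇒ log+=11
H0 returns 0
H1 returns (0, (7, 11))
H2 returns (0, (7, 11))
H3 returns [(0, (7, 11))]
= [(0, (7, 11))]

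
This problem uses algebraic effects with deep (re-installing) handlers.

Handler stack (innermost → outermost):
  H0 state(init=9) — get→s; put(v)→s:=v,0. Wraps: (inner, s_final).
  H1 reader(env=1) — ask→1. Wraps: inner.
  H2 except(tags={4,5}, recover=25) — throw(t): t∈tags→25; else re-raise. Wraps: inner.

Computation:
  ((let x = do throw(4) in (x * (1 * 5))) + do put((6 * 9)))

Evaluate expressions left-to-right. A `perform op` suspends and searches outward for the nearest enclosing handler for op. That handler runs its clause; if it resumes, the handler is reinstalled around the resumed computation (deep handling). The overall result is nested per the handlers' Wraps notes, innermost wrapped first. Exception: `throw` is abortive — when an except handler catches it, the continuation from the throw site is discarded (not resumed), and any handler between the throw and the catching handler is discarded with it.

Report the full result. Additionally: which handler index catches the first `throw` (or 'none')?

Answer: 25 ; first throw caught by: H2

Working:
throw(4) @ H2 caught ⇒ 25
= 25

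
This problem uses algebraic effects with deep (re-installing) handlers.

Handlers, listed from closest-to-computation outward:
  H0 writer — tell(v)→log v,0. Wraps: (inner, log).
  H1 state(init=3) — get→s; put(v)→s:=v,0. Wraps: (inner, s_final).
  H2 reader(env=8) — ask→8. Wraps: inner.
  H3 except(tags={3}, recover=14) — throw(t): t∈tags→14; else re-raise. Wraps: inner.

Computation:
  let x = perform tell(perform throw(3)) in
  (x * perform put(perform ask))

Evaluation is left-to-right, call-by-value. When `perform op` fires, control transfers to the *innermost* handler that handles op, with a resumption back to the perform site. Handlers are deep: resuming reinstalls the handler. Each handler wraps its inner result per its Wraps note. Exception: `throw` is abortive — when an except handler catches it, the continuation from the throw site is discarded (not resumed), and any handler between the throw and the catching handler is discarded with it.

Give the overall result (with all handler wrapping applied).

Answer: 14

Working:
throw(3) @ H3 caught ⇒ 14
= 14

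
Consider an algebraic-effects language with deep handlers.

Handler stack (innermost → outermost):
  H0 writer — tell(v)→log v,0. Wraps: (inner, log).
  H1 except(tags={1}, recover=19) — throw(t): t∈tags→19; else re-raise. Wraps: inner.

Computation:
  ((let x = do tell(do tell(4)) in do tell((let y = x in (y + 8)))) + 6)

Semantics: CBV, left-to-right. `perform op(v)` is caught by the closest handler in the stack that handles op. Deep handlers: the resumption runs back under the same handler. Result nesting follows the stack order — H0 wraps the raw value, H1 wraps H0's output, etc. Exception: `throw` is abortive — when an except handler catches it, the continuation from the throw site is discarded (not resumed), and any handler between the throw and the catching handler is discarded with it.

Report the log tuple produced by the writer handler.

Working:
tell(4) @ H0 ⇒ log+=4
tell(0) @ H0 ⇒ log+=0
tell(8) @ H0 ⇒ log+=8
H0 returns (6, (4, 0, 8))
H1 returns (6, (4, 0, 8))
= (6, (4, 0, 8))

Answer: (4, 0, 8)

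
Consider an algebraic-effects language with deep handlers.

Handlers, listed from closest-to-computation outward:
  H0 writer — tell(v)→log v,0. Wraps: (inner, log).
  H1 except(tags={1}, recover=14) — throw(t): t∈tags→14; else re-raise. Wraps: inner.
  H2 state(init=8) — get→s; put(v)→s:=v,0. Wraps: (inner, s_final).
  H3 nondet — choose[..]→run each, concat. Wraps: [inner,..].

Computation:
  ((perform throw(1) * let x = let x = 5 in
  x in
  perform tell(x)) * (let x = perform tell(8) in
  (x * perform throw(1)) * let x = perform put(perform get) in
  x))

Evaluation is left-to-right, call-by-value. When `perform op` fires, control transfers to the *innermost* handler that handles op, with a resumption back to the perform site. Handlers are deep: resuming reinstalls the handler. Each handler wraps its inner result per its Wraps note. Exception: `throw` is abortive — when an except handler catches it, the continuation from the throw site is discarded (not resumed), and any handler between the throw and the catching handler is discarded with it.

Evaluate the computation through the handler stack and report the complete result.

Answer: [(14, 8)]

Step-by-step:
throw(1) @ H1 caught ⇒ 14
H2 returns (14, 8)
H3 returns [(14, 8)]
= [(14, 8)]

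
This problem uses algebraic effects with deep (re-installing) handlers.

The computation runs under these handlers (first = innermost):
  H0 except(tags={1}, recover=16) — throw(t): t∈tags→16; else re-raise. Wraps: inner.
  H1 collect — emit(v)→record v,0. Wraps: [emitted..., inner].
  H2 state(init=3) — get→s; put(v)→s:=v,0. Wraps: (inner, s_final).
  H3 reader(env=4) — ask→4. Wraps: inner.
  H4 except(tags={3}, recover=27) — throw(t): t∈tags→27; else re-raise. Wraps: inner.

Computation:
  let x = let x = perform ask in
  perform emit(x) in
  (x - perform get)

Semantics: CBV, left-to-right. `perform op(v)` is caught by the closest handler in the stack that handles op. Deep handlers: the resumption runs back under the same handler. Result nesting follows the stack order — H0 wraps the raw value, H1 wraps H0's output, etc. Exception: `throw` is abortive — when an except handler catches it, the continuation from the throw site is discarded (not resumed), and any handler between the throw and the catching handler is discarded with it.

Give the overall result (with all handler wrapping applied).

Step-by-step:
ask @ H3 ⇒ 4
emit(4) @ H1 ⇒ out+=4
get @ H2 ⇒ 3
H0 returns -3
H1 returns [4, -3]
H2 returns ([4, -3], 3)
H3 returns ([4, -3], 3)
H4 returns ([4, -3], 3)
= ([4, -3], 3)

Answer: ([4, -3], 3)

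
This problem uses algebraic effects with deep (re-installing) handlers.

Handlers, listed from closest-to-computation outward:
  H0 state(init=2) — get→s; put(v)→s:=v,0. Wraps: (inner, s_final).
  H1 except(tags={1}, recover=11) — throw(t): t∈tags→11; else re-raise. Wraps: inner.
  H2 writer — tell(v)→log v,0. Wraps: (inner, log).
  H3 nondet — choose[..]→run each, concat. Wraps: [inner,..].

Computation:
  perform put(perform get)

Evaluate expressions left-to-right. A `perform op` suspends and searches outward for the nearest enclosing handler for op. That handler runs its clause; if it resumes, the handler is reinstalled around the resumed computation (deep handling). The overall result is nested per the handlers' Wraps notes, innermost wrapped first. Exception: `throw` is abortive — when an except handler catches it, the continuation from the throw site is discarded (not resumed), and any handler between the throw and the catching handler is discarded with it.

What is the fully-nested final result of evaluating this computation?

Working:
get @ H0 ⇒ 2
put(2) @ H0 ⇒ s:=2
H0 returns (0, 2)
H1 returns (0, 2)
H2 returns ((0, 2), ())
H3 returns [((0, 2), ())]
= [((0, 2), ())]

Answer: [((0, 2), ())]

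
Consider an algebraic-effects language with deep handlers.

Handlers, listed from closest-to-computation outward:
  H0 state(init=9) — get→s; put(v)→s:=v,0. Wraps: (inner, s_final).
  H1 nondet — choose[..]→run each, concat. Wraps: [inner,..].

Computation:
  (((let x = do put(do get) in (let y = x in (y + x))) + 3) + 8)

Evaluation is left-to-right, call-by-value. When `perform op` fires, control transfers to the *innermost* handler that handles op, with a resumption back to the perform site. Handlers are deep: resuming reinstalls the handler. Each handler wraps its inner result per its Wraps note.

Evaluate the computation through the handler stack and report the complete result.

Answer: [(11, 9)]

Evaluation trace:
get @ H0 ⇒ 9
put(9) @ H0 ⇒ s:=9
H0 returns (11, 9)
H1 returns [(11, 9)]
= [(11, 9)]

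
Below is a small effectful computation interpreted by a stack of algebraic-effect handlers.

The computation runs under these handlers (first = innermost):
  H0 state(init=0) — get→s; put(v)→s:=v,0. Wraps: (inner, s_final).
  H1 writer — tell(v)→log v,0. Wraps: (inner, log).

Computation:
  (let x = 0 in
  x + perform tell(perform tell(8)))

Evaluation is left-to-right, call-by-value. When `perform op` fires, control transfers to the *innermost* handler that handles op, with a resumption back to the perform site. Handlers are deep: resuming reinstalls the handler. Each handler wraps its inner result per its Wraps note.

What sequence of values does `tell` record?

Answer: (8, 0)

Working:
tell(8) @ H1 ⇒ log+=8
tell(0) @ H1 ⇒ log+=0
H0 returns (0, 0)
H1 returns ((0, 0), (8, 0))
= ((0, 0), (8, 0))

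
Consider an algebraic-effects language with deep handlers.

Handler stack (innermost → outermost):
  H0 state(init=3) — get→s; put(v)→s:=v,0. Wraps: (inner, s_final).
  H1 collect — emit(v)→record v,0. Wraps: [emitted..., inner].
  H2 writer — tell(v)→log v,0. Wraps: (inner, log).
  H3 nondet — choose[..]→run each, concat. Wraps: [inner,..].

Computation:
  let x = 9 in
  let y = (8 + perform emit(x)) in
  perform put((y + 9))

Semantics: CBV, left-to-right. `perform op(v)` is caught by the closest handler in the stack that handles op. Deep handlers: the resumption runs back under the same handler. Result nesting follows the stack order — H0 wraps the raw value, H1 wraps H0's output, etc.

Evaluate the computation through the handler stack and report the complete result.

Answer: [([9, (0, 17)], ())]

Working:
emit(9) @ H1 ⇒ out+=9
put(17) @ H0 ⇒ s:=17
H0 returns (0, 17)
H1 returns [9, (0, 17)]
H2 returns ([9, (0, 17)], ())
H3 returns [([9, (0, 17)], ())]
= [([9, (0, 17)], ())]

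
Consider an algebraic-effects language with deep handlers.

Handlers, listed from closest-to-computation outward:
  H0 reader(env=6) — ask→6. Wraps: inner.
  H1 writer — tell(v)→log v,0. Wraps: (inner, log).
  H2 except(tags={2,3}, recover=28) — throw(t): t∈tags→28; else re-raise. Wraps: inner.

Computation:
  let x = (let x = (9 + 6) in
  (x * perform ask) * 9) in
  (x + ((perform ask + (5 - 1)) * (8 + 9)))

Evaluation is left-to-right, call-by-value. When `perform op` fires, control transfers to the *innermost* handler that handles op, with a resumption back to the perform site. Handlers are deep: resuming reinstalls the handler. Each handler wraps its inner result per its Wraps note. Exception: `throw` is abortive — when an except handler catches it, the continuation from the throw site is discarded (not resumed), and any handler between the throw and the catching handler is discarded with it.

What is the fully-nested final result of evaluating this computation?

Answer: (980, ())

Evaluation trace:
ask @ H0 ⇒ 6
ask @ H0 ⇒ 6
H0 returns 980
H1 returns (980, ())
H2 returns (980, ())
= (980, ())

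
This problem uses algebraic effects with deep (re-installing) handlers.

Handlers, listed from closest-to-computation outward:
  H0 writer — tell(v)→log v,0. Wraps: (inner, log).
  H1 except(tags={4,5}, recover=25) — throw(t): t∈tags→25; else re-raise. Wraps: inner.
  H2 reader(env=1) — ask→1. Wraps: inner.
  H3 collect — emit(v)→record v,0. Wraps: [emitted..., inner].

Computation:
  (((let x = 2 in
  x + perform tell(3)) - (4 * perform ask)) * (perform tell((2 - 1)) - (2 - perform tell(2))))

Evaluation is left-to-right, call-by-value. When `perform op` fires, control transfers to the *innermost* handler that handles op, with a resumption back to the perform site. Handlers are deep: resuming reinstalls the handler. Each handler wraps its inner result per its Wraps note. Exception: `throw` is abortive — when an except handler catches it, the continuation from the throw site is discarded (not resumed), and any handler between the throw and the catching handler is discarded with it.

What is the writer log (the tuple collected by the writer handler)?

Step-by-step:
tell(3) @ H0 ⇒ log+=3
ask @ H2 ⇒ 1
tell(1) @ H0 ⇒ log+=1
tell(2) @ H0 ⇒ log+=2
H0 returns (4, (3, 1, 2))
H1 returns (4, (3, 1, 2))
H2 returns (4, (3, 1, 2))
H3 returns [(4, (3, 1, 2))]
= [(4, (3, 1, 2))]

Answer: (3, 1, 2)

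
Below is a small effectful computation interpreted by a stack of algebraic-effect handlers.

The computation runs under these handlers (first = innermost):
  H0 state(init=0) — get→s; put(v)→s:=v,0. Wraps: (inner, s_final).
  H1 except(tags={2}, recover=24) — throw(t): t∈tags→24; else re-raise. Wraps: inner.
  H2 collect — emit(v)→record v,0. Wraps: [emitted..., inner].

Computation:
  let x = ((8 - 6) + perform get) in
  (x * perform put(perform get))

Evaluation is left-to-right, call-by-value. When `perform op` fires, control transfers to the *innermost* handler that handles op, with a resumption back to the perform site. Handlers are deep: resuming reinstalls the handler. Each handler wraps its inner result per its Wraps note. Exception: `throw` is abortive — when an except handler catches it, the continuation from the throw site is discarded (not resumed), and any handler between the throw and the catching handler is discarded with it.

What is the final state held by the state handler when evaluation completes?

Evaluation trace:
get @ H0 ⇒ 0
get @ H0 ⇒ 0
put(0) @ H0 ⇒ s:=0
H0 returns (0, 0)
H1 returns (0, 0)
H2 returns [(0, 0)]
= [(0, 0)]

Answer: 0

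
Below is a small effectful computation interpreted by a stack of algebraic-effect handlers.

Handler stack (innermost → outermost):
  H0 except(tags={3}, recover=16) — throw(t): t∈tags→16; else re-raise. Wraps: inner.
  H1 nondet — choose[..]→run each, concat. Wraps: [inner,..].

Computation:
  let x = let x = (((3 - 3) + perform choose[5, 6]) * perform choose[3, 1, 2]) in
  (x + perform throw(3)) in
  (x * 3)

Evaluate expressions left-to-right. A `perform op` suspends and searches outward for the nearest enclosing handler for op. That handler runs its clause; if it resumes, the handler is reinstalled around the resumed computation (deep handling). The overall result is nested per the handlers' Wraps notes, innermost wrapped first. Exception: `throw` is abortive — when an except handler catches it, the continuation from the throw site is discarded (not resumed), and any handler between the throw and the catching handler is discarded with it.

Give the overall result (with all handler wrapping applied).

Evaluation trace:
choose[5, 6] @ H1
  branch[0] choose=5:
    choose[3, 1, 2] @ H1
      branch[0] choose=3:
        throw(3) @ H0 caught ⇒ 16
        H1 returns [16]
      branch[1] choose=1:
        throw(3) @ H0 caught ⇒ 16
        H1 returns [16]
      branch[2] choose=2:
        throw(3) @ H0 caught ⇒ 16
        H1 returns [16]
  branch[1] choose=6:
    choose[3, 1, 2] @ H1
      branch[0] choose=3:
        throw(3) @ H0 caught ⇒ 16
        H1 returns [16]
      branch[1] choose=1:
        throw(3) @ H0 caught ⇒ 16
        H1 returns [16]
      branch[2] choose=2:
        throw(3) @ H0 caught ⇒ 16
        H1 returns [16]
= [16, 16, 16, 16, 16, 16]

Answer: [16, 16, 16, 16, 16, 16]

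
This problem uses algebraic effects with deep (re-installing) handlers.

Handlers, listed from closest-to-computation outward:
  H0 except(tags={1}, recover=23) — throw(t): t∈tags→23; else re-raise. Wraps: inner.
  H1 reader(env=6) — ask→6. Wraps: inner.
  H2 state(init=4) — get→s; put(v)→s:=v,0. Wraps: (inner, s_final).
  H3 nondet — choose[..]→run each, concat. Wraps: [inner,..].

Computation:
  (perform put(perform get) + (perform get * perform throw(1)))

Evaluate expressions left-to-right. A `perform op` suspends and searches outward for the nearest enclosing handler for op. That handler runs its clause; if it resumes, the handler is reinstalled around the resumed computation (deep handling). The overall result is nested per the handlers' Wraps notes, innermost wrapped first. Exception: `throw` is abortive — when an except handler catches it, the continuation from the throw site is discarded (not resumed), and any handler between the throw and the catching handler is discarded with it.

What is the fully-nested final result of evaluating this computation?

Step-by-step:
get @ H2 ⇒ 4
put(4) @ H2 ⇒ s:=4
get @ H2 ⇒ 4
throw(1) @ H0 caught ⇒ 23
H1 returns 23
H2 returns (23, 4)
H3 returns [(23, 4)]
= [(23, 4)]

Answer: [(23, 4)]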